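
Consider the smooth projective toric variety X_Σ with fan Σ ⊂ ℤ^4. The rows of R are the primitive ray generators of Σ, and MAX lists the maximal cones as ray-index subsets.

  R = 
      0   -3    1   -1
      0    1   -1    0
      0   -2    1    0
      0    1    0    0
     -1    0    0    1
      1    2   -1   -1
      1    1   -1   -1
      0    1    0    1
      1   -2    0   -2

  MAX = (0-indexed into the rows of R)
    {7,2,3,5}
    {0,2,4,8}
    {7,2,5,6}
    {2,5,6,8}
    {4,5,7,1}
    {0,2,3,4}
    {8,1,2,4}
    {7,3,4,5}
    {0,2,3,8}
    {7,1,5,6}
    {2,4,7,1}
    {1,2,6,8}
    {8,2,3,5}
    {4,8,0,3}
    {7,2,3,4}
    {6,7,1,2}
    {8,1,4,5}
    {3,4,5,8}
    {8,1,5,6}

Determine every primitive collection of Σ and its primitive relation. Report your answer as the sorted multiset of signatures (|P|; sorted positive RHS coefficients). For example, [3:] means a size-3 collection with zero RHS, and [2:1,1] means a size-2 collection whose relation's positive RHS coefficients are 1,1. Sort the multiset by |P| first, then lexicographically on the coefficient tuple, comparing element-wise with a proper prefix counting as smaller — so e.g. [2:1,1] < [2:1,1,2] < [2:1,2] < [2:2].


11 minimal non-faces of Δ(Σ) (on 9 rays):

  P={0,6}:  v_{0} + v_{6} = v_{8}  ⇒ sig = [2:1]
  P={0,7}:  v_{0} + v_{7} = v_{2}  ⇒ sig = [2:1]
  P={3,6}:  v_{3} + v_{6} = v_{5}  ⇒ sig = [2:1]
  P={4,6}:  v_{4} + v_{6} = v_{1}  ⇒ sig = [2:1]
  P={0,1}:  v_{0} + v_{1} = v_{4} + v_{8}  ⇒ sig = [2:1,1]
  P={0,5}:  v_{0} + v_{5} = v_{3} + v_{8}  ⇒ sig = [2:1,1]
  P={1,3}:  v_{1} + v_{3} = v_{4} + v_{5}  ⇒ sig = [2:1,1]
  P={7,8}:  v_{7} + v_{8} = v_{2} + v_{6}  ⇒ sig = [2:1,1]
  P={2,4,5}:  v_{2} + v_{4} + v_{5} = 0  ⇒ sig = [3:]
  P={1,2,5}:  v_{1} + v_{2} + v_{5} = v_{6}  ⇒ sig = [3:1]
  P={2,3,4,8}:  v_{2} + v_{3} + v_{4} + v_{8} = v_{0}  ⇒ sig = [4:1]

Sorted signature multiset PRS(X):
{ [2:1] ×4,  [2:1,1] ×4,  [3:],  [3:1],  [4:1] }


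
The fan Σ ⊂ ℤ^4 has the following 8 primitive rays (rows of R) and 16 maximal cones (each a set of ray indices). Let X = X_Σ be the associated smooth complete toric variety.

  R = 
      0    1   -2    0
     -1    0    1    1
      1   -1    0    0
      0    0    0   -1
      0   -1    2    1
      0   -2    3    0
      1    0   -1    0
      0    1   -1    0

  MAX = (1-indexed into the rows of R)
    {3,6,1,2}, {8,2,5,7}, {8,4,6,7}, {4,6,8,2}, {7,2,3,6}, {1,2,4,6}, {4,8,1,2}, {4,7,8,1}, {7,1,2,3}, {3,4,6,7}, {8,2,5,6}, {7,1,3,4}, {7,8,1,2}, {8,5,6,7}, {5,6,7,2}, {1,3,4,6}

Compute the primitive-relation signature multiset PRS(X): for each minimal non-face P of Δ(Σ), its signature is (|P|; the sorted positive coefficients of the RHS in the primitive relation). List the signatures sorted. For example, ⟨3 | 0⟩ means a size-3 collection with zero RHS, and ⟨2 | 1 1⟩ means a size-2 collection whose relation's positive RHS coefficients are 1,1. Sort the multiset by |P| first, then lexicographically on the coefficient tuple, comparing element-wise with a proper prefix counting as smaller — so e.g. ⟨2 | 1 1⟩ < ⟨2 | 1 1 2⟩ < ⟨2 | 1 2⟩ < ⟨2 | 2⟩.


9 collections generate NE(X_Σ); each relation:

  {3,8}:  v_{3} + v_{8} = v_{7} — sig = ⟨2 | 1⟩
  {1,5}:  v_{1} + v_{5} = v_{2} + v_{7} — sig = ⟨2 | 1 1⟩
  {4,5}:  v_{4} + v_{5} = v_{6} + v_{8} — sig = ⟨2 | 1 1⟩
  {3,5}:  v_{3} + v_{5} = v_{2} + v_{6} + 2·v_{7} — sig = ⟨2 | 1 1 2⟩
  {1,6,8}:  v_{1} + v_{6} + v_{8} = 0 — sig = ⟨3 | 0⟩
  {2,4,7}:  v_{2} + v_{4} + v_{7} = 0 — sig = ⟨3 | 0⟩
  {1,6,7}:  v_{1} + v_{6} + v_{7} = v_{3} — sig = ⟨3 | 1⟩
  {2,3,4}:  v_{2} + v_{3} + v_{4} = v_{1} + v_{6} — sig = ⟨3 | 1 1⟩
  {2,6,7,8}:  v_{2} + v_{6} + v_{7} + v_{8} = v_{5} — sig = ⟨4 | 1⟩

so the primitive-relation signature multiset is
    |P|=2: 4 collections, coeffs (1), (1,1), (1,1), (1,1,2)
    |P|=3: 4 collections, coeffs (), (), (1), (1,1)
    |P|=4: 1 collection, coeffs (1)


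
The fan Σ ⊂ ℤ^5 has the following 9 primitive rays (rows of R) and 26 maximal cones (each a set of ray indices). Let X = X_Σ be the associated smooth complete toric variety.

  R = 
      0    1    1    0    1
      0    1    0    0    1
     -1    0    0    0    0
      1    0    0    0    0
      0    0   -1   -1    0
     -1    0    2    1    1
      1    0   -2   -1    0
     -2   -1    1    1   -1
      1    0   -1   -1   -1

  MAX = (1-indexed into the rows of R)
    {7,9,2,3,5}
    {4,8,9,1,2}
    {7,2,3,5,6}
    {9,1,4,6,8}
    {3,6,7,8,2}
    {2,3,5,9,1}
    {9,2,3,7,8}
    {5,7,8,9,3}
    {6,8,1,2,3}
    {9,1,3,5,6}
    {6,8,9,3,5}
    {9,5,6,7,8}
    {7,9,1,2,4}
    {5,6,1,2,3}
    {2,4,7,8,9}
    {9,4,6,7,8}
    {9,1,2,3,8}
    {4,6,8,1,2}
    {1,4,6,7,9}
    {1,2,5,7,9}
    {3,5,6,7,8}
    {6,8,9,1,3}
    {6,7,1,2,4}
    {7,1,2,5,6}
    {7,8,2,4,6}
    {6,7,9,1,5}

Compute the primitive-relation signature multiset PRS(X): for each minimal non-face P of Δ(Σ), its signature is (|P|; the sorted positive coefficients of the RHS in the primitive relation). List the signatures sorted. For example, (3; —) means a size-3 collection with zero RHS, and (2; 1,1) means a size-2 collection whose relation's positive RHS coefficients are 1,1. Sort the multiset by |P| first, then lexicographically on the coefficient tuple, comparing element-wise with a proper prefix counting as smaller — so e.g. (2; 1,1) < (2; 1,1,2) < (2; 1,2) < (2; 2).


Primitive collections (8):

  • {3,4}:  v_{3} + v_{4} = 0  so sig = (2; —)
  • {4,5}:  v_{4} + v_{5} = v_{6} + v_{7} + v_{9}  so sig = (2; 1,1,1)
  • {1,7,8}:  v_{1} + v_{7} + v_{8} = v_{3}  so sig = (3; 1)
  • {2,6,9}:  v_{2} + v_{6} + v_{9} = v_{1}  so sig = (3; 1)
  • {1,3,7}:  v_{1} + v_{3} + v_{7} = v_{2} + v_{5}  so sig = (3; 1,1)
  • {1,5,8}:  v_{1} + v_{5} + v_{8} = 2·v_{3} + v_{6} + v_{9}  so sig = (3; 1,1,2)
  • {2,5,8}:  v_{2} + v_{5} + v_{8} = 2·v_{3}  so sig = (3; 2)
  • {3,6,7,9}:  v_{3} + v_{6} + v_{7} + v_{9} = v_{5}  so sig = (4; 1)

so the primitive-relation signature multiset is
    (2; —)
    (2; 1,1,1)
    (3; 1)
    (3; 1)
    (3; 1,1)
    (3; 1,1,2)
    (3; 2)
    (4; 1)


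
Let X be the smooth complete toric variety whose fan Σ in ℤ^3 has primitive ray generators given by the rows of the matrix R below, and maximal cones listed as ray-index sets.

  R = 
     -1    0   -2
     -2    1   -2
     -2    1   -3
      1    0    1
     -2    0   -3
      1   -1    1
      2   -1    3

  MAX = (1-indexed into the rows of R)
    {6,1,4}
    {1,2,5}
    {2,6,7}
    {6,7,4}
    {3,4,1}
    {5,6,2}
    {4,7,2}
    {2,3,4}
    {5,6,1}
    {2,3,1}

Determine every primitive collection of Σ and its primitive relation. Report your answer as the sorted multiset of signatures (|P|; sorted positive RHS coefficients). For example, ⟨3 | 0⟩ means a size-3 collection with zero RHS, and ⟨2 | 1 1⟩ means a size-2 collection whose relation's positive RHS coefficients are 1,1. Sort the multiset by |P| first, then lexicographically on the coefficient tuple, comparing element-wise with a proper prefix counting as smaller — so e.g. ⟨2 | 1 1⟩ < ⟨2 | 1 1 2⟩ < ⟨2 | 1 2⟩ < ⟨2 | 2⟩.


|primitive collections| = 9. Relations:

  P={3,7}:  v_{3} + v_{7} = 0 ; sig = ⟨2 | 0⟩
  P={1,7}:  v_{1} + v_{7} = v_{6} ; sig = ⟨2 | 1⟩
  P={3,6}:  v_{3} + v_{6} = v_{1} ; sig = ⟨2 | 1⟩
  P={4,5}:  v_{4} + v_{5} = v_{1} ; sig = ⟨2 | 1⟩
  P={3,5}:  v_{3} + v_{5} = 2·v_{1} + v_{2} ; sig = ⟨2 | 1 2⟩
  P={5,7}:  v_{5} + v_{7} = v_{2} + 2·v_{6} ; sig = ⟨2 | 1 2⟩
  P={2,4,6}:  v_{2} + v_{4} + v_{6} = 0 ; sig = ⟨3 | 0⟩
  P={1,2,4}:  v_{1} + v_{2} + v_{4} = v_{3} ; sig = ⟨3 | 1⟩
  P={1,2,6}:  v_{1} + v_{2} + v_{6} = v_{5} ; sig = ⟨3 | 1⟩

Signatures (|P|; sorted positive RHS coefficients), sorted:
    ⟨2 | 0⟩
    ⟨2 | 1⟩
    ⟨2 | 1⟩
    ⟨2 | 1⟩
    ⟨2 | 1 2⟩
    ⟨2 | 1 2⟩
    ⟨3 | 0⟩
    ⟨3 | 1⟩
    ⟨3 | 1⟩


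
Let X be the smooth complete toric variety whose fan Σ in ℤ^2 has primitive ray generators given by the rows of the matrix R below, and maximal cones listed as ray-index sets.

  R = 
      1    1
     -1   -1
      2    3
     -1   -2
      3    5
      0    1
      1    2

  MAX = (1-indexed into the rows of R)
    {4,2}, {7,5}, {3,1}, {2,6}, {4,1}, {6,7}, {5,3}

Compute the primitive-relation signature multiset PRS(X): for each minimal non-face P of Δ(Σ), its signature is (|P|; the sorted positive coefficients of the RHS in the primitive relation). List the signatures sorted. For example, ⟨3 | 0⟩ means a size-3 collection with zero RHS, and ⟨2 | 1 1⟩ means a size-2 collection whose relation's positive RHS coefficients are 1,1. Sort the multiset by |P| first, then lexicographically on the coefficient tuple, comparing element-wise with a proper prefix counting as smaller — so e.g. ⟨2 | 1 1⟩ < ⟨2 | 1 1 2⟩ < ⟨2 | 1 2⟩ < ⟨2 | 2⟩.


Primitive collections (14):

  P = {1,2}:  v_{1} + v_{2} = 0  so sig = ⟨2 | 0⟩
  P = {4,7}:  v_{4} + v_{7} = 0  so sig = ⟨2 | 0⟩
  P = {1,6}:  v_{1} + v_{6} = v_{7}  so sig = ⟨2 | 1⟩
  P = {1,7}:  v_{1} + v_{7} = v_{3}  so sig = ⟨2 | 1⟩
  P = {2,3}:  v_{2} + v_{3} = v_{7}  so sig = ⟨2 | 1⟩
  P = {2,7}:  v_{2} + v_{7} = v_{6}  so sig = ⟨2 | 1⟩
  P = {3,4}:  v_{3} + v_{4} = v_{1}  so sig = ⟨2 | 1⟩
  P = {3,7}:  v_{3} + v_{7} = v_{5}  so sig = ⟨2 | 1⟩
  P = {4,5}:  v_{4} + v_{5} = v_{3}  so sig = ⟨2 | 1⟩
  P = {4,6}:  v_{4} + v_{6} = v_{2}  so sig = ⟨2 | 1⟩
  P = {1,5}:  v_{1} + v_{5} = 2·v_{3}  so sig = ⟨2 | 2⟩
  P = {2,5}:  v_{2} + v_{5} = 2·v_{7}  so sig = ⟨2 | 2⟩
  P = {3,6}:  v_{3} + v_{6} = 2·v_{7}  so sig = ⟨2 | 2⟩
  P = {5,6}:  v_{5} + v_{6} = 3·v_{7}  so sig = ⟨2 | 3⟩

Sorted signature multiset PRS(X):
[⟨2 | 0⟩, ⟨2 | 0⟩, ⟨2 | 1⟩, ⟨2 | 1⟩, ⟨2 | 1⟩, ⟨2 | 1⟩, ⟨2 | 1⟩, ⟨2 | 1⟩, ⟨2 | 1⟩, ⟨2 | 1⟩, ⟨2 | 2⟩, ⟨2 | 2⟩, ⟨2 | 2⟩, ⟨2 | 3⟩]


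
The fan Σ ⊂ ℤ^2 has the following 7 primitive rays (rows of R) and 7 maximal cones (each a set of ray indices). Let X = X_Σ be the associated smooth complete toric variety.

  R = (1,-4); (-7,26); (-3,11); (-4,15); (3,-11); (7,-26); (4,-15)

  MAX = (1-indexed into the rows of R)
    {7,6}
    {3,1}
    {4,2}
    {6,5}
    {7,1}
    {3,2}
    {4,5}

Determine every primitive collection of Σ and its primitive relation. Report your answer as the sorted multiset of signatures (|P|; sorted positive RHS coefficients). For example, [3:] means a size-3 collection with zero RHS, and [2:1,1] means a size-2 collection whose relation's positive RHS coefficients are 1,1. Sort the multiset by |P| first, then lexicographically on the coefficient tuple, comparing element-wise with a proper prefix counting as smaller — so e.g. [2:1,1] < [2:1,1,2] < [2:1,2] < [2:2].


|primitive collections| = 14. Relations:

  P = {2,6}:  v_{2} + v_{6} = 0  ⟹  sig = [2:]
  P = {3,5}:  v_{3} + v_{5} = 0  ⟹  sig = [2:]
  P = {4,7}:  v_{4} + v_{7} = 0  ⟹  sig = [2:]
  P = {1,4}:  v_{1} + v_{4} = v_{3}  ⟹  sig = [2:1]
  P = {1,5}:  v_{1} + v_{5} = v_{7}  ⟹  sig = [2:1]
  P = {2,5}:  v_{2} + v_{5} = v_{4}  ⟹  sig = [2:1]
  P = {2,7}:  v_{2} + v_{7} = v_{3}  ⟹  sig = [2:1]
  P = {3,4}:  v_{3} + v_{4} = v_{2}  ⟹  sig = [2:1]
  P = {3,6}:  v_{3} + v_{6} = v_{7}  ⟹  sig = [2:1]
  P = {3,7}:  v_{3} + v_{7} = v_{1}  ⟹  sig = [2:1]
  P = {4,6}:  v_{4} + v_{6} = v_{5}  ⟹  sig = [2:1]
  P = {5,7}:  v_{5} + v_{7} = v_{6}  ⟹  sig = [2:1]
  P = {1,2}:  v_{1} + v_{2} = 2·v_{3}  ⟹  sig = [2:2]
  P = {1,6}:  v_{1} + v_{6} = 2·v_{7}  ⟹  sig = [2:2]

Sorted signature multiset PRS(X):
    [2:]
    [2:]
    [2:]
    [2:1]
    [2:1]
    [2:1]
    [2:1]
    [2:1]
    [2:1]
    [2:1]
    [2:1]
    [2:1]
    [2:2]
    [2:2]


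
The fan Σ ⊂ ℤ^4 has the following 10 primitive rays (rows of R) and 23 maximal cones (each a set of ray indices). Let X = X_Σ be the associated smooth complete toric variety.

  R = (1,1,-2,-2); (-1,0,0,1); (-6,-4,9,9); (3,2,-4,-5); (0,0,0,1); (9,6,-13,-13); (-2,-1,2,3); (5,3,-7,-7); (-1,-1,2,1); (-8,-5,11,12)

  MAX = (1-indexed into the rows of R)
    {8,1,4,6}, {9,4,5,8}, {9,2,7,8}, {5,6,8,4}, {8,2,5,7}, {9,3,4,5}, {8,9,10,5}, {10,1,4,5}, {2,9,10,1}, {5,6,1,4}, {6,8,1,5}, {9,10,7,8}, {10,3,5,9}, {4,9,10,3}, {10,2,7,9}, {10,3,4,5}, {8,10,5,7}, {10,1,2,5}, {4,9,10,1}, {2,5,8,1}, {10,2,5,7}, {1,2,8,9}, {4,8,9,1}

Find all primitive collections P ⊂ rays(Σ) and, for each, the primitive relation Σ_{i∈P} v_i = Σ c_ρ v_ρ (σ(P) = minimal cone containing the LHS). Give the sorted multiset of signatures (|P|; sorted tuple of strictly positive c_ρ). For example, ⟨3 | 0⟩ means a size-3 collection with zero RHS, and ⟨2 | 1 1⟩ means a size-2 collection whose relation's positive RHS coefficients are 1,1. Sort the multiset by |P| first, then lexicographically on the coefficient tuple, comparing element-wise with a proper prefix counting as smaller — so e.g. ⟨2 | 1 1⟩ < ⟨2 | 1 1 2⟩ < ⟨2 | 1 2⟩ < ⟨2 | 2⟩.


20 minimal non-faces of Δ(Σ) (on 10 rays):

  • {1,7}:  v_{1} + v_{7} = v_{2}  ⇒ sig = ⟨2 | 1⟩
  • {3,7}:  v_{3} + v_{7} = v_{10}  ⇒ sig = ⟨2 | 1⟩
  • {4,7}:  v_{4} + v_{7} = v_{1}  ⇒ sig = ⟨2 | 1⟩
  • {1,3}:  v_{1} + v_{3} = v_{4} + v_{10}  ⇒ sig = ⟨2 | 1 1⟩
  • {2,3}:  v_{2} + v_{3} = v_{1} + v_{10}  ⇒ sig = ⟨2 | 1 1⟩
  • {3,6}:  v_{3} + v_{6} = v_{4} + v_{5}  ⇒ sig = ⟨2 | 1 1⟩
  • {3,8}:  v_{3} + v_{8} = v_{5} + v_{9}  ⇒ sig = ⟨2 | 1 1⟩
  • {6,9}:  v_{6} + v_{9} = v_{4} + v_{8}  ⇒ sig = ⟨2 | 1 1⟩
  • {6,10}:  v_{6} + v_{10} = v_{1} + v_{5}  ⇒ sig = ⟨2 | 1 1⟩
  • {6,7}:  v_{6} + v_{7} = 2·v_{1} + v_{5} + v_{8}  ⇒ sig = ⟨2 | 1 1 2⟩
  • {2,6}:  v_{2} + v_{6} = 3·v_{1} + v_{5} + v_{8}  ⇒ sig = ⟨2 | 1 1 3⟩
  • {2,4}:  v_{2} + v_{4} = 2·v_{1}  ⇒ sig = ⟨2 | 2⟩
  • {1,5,9}:  v_{1} + v_{5} + v_{9} = 0  ⇒ sig = ⟨3 | 0⟩
  • {4,8,10}:  v_{4} + v_{8} + v_{10} = 0  ⇒ sig = ⟨3 | 0⟩
  • {1,8,10}:  v_{1} + v_{8} + v_{10} = v_{7}  ⇒ sig = ⟨3 | 1⟩
  • {2,5,9}:  v_{2} + v_{5} + v_{9} = v_{7}  ⇒ sig = ⟨3 | 1⟩
  • {5,7,9}:  v_{5} + v_{7} + v_{9} = v_{8} + v_{10}  ⇒ sig = ⟨3 | 1 1⟩
  • {2,8,10}:  v_{2} + v_{8} + v_{10} = 2·v_{7}  ⇒ sig = ⟨3 | 2⟩
  • {1,4,5,8}:  v_{1} + v_{4} + v_{5} + v_{8} = v_{6}  ⇒ sig = ⟨4 | 1⟩
  • {4,5,9,10}:  v_{4} + v_{5} + v_{9} + v_{10} = v_{3}  ⇒ sig = ⟨4 | 1⟩

Sorted signature multiset PRS(X):
[⟨2 | 1⟩, ⟨2 | 1⟩, ⟨2 | 1⟩, ⟨2 | 1 1⟩, ⟨2 | 1 1⟩, ⟨2 | 1 1⟩, ⟨2 | 1 1⟩, ⟨2 | 1 1⟩, ⟨2 | 1 1⟩, ⟨2 | 1 1 2⟩, ⟨2 | 1 1 3⟩, ⟨2 | 2⟩, ⟨3 | 0⟩, ⟨3 | 0⟩, ⟨3 | 1⟩, ⟨3 | 1⟩, ⟨3 | 1 1⟩, ⟨3 | 2⟩, ⟨4 | 1⟩, ⟨4 | 1⟩]


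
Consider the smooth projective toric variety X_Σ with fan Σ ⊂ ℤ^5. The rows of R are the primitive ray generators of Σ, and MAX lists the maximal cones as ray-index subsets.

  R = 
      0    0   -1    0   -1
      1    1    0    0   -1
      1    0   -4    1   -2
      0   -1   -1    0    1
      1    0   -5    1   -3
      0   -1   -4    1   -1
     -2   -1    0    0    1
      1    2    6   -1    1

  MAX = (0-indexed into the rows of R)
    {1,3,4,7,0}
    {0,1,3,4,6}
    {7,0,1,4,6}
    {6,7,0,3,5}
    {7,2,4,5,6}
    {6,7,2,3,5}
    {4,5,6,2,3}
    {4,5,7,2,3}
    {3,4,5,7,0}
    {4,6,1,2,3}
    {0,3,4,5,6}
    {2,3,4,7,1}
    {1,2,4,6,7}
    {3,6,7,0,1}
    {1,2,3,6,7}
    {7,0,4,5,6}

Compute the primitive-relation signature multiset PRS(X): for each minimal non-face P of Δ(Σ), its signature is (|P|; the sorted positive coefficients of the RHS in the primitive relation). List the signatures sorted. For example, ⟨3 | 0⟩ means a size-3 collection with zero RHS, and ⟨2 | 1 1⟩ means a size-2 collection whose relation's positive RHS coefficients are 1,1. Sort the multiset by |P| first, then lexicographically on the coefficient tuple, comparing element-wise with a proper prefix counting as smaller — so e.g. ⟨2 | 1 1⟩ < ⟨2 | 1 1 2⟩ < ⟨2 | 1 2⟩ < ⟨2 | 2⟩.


Minimal non-faces — 3 found among 8 rays, 16 max cones:

  P={0,2}:  v_{0} + v_{2} = v_{4}  →  sig = ⟨2 | 1⟩
  P={1,5}:  v_{1} + v_{5} = v_{2}  →  sig = ⟨2 | 1⟩
  P={3,4,6,7}:  v_{3} + v_{4} + v_{6} + v_{7} = 0  →  sig = ⟨4 | 0⟩

so the primitive-relation signature multiset is
    ⟨2 | 1⟩
    ⟨2 | 1⟩
    ⟨4 | 0⟩


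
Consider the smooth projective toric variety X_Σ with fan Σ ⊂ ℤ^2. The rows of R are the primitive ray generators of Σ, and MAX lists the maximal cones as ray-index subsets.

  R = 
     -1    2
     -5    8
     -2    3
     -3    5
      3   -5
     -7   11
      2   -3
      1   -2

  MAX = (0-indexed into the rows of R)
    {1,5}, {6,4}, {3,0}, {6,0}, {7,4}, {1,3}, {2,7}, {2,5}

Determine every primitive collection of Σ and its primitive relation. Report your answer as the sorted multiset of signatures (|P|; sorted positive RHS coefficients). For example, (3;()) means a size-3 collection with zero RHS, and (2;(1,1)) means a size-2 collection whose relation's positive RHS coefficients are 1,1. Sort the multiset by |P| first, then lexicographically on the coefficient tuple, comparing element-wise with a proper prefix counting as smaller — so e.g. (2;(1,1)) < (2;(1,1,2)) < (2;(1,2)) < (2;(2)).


Minimal non-faces — 20 found among 8 rays, 8 max cones:

  • {0,7}:  v_{0} + v_{7} = 0 ; sig = (2;())
  • {2,6}:  v_{2} + v_{6} = 0 ; sig = (2;())
  • {3,4}:  v_{3} + v_{4} = 0 ; sig = (2;())
  • {0,2}:  v_{0} + v_{2} = v_{3} ; sig = (2;(1))
  • {0,4}:  v_{0} + v_{4} = v_{6} ; sig = (2;(1))
  • {1,2}:  v_{1} + v_{2} = v_{5} ; sig = (2;(1))
  • {1,4}:  v_{1} + v_{4} = v_{2} ; sig = (2;(1))
  • {1,6}:  v_{1} + v_{6} = v_{3} ; sig = (2;(1))
  • {2,3}:  v_{2} + v_{3} = v_{1} ; sig = (2;(1))
  • {2,4}:  v_{2} + v_{4} = v_{7} ; sig = (2;(1))
  • {3,6}:  v_{3} + v_{6} = v_{0} ; sig = (2;(1))
  • {3,7}:  v_{3} + v_{7} = v_{2} ; sig = (2;(1))
  • {5,6}:  v_{5} + v_{6} = v_{1} ; sig = (2;(1))
  • {6,7}:  v_{6} + v_{7} = v_{4} ; sig = (2;(1))
  • {0,5}:  v_{0} + v_{5} = v_{1} + v_{3} ; sig = (2;(1,1))
  • {0,1}:  v_{0} + v_{1} = 2·v_{3} ; sig = (2;(2))
  • {1,7}:  v_{1} + v_{7} = 2·v_{2} ; sig = (2;(2))
  • {3,5}:  v_{3} + v_{5} = 2·v_{1} ; sig = (2;(2))
  • {4,5}:  v_{4} + v_{5} = 2·v_{2} ; sig = (2;(2))
  • {5,7}:  v_{5} + v_{7} = 3·v_{2} ; sig = (2;(3))

so the primitive-relation signature multiset is
    (2;())
    (2;())
    (2;())
    (2;(1))
    (2;(1))
    (2;(1))
    (2;(1))
    (2;(1))
    (2;(1))
    (2;(1))
    (2;(1))
    (2;(1))
    (2;(1))
    (2;(1))
    (2;(1,1))
    (2;(2))
    (2;(2))
    (2;(2))
    (2;(2))
    (2;(3))


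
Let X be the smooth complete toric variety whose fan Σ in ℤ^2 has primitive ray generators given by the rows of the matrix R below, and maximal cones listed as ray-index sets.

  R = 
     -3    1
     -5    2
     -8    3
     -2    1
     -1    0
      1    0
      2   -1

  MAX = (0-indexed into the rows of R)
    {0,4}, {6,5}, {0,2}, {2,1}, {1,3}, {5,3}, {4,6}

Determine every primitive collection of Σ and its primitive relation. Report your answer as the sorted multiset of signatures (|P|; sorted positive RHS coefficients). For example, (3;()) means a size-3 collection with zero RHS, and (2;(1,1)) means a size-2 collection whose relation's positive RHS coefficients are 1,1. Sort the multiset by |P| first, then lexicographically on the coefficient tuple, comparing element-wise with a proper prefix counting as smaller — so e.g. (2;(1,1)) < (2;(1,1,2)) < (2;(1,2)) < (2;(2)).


14 minimal non-faces of Δ(Σ) (on 7 rays):

  • {3,6}:  v_{3} + v_{6} = 0  ⟹  sig = (2;())
  • {4,5}:  v_{4} + v_{5} = 0  ⟹  sig = (2;())
  • {0,1}:  v_{0} + v_{1} = v_{2}  ⟹  sig = (2;(1))
  • {0,3}:  v_{0} + v_{3} = v_{1}  ⟹  sig = (2;(1))
  • {0,5}:  v_{0} + v_{5} = v_{3}  ⟹  sig = (2;(1))
  • {0,6}:  v_{0} + v_{6} = v_{4}  ⟹  sig = (2;(1))
  • {1,6}:  v_{1} + v_{6} = v_{0}  ⟹  sig = (2;(1))
  • {3,4}:  v_{3} + v_{4} = v_{0}  ⟹  sig = (2;(1))
  • {2,5}:  v_{2} + v_{5} = v_{1} + v_{3}  ⟹  sig = (2;(1,1))
  • {1,4}:  v_{1} + v_{4} = 2·v_{0}  ⟹  sig = (2;(2))
  • {1,5}:  v_{1} + v_{5} = 2·v_{3}  ⟹  sig = (2;(2))
  • {2,3}:  v_{2} + v_{3} = 2·v_{1}  ⟹  sig = (2;(2))
  • {2,6}:  v_{2} + v_{6} = 2·v_{0}  ⟹  sig = (2;(2))
  • {2,4}:  v_{2} + v_{4} = 3·v_{0}  ⟹  sig = (2;(3))

so the primitive-relation signature multiset is
{ (2;()) ×2,  (2;(1)) ×6,  (2;(1,1)),  (2;(2)) ×4,  (2;(3)) }


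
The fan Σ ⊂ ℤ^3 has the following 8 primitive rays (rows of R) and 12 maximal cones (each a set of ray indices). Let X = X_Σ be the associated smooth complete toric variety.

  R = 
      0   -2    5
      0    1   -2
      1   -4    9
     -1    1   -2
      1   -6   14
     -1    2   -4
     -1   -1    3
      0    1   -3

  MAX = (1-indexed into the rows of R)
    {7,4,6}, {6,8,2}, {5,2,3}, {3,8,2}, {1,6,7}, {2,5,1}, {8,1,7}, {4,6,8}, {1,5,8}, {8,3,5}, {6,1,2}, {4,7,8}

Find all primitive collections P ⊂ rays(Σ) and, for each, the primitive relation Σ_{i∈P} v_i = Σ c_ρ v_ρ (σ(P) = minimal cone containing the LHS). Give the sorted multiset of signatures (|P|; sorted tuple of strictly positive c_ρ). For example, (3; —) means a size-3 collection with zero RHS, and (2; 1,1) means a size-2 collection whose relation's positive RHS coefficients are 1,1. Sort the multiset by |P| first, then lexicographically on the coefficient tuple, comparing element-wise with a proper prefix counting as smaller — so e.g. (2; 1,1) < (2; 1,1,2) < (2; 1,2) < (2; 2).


Σ has 14 primitive collections:

  {1,3}:  v_{1} + v_{3} = v_{5}  →  sig = (2; 1)
  {1,4}:  v_{1} + v_{4} = v_{7}  →  sig = (2; 1)
  {2,4}:  v_{2} + v_{4} = v_{6}  →  sig = (2; 1)
  {3,6}:  v_{3} + v_{6} = v_{1}  →  sig = (2; 1)
  {2,7}:  v_{2} + v_{7} = v_{1} + v_{6}  →  sig = (2; 1,1)
  {3,4}:  v_{3} + v_{4} = 2·v_{1} + v_{8}  →  sig = (2; 1,2)
  {3,7}:  v_{3} + v_{7} = 3·v_{1} + v_{8}  →  sig = (2; 1,3)
  {4,5}:  v_{4} + v_{5} = 3·v_{1} + v_{8}  →  sig = (2; 1,3)
  {5,7}:  v_{5} + v_{7} = 4·v_{1} + v_{8}  →  sig = (2; 1,4)
  {5,6}:  v_{5} + v_{6} = 2·v_{1}  →  sig = (2; 2)
  {1,2,8}:  v_{1} + v_{2} + v_{8} = 0  →  sig = (3; —)
  {1,6,8}:  v_{1} + v_{6} + v_{8} = v_{4}  →  sig = (3; 1)
  {2,5,8}:  v_{2} + v_{5} + v_{8} = v_{3}  →  sig = (3; 1)
  {6,7,8}:  v_{6} + v_{7} + v_{8} = 2·v_{4}  →  sig = (3; 2)

Sorted signature multiset PRS(X):
    (2; 1)
    (2; 1)
    (2; 1)
    (2; 1)
    (2; 1,1)
    (2; 1,2)
    (2; 1,3)
    (2; 1,3)
    (2; 1,4)
    (2; 2)
    (3; —)
    (3; 1)
    (3; 1)
    (3; 2)


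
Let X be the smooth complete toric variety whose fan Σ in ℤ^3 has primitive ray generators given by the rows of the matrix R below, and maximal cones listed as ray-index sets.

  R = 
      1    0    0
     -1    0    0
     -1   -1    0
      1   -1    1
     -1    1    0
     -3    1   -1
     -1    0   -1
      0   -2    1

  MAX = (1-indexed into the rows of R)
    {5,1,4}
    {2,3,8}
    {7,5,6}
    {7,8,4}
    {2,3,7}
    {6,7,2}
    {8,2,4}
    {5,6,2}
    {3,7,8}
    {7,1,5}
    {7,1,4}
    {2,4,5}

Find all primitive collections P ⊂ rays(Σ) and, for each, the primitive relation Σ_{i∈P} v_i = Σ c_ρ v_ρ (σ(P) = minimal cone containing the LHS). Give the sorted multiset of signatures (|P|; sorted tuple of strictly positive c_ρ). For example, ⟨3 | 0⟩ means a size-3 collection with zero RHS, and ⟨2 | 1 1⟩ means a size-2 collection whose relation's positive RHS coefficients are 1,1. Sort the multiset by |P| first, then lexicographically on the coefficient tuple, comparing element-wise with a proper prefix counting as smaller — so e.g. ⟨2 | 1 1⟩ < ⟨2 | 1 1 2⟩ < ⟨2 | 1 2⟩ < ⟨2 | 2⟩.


14 minimal non-faces of Δ(Σ) (on 8 rays):

  P = {1,2}:  v_{1} + v_{2} = 0  ⟹  sig = ⟨2 | 0⟩
  P = {3,4}:  v_{3} + v_{4} = v_{8}  ⟹  sig = ⟨2 | 1⟩
  P = {1,3}:  v_{1} + v_{3} = v_{4} + v_{7}  ⟹  sig = ⟨2 | 1 1⟩
  P = {1,6}:  v_{1} + v_{6} = v_{5} + v_{7}  ⟹  sig = ⟨2 | 1 1⟩
  P = {1,8}:  v_{1} + v_{8} = 2·v_{4} + v_{7}  ⟹  sig = ⟨2 | 1 2⟩
  P = {5,8}:  v_{5} + v_{8} = 2·v_{2} + v_{4}  ⟹  sig = ⟨2 | 1 2⟩
  P = {6,8}:  v_{6} + v_{8} = 2·v_{2} + v_{3}  ⟹  sig = ⟨2 | 1 2⟩
  P = {3,6}:  v_{3} + v_{6} = 3·v_{2} + v_{7}  ⟹  sig = ⟨2 | 1 3⟩
  P = {3,5}:  v_{3} + v_{5} = 2·v_{2}  ⟹  sig = ⟨2 | 2⟩
  P = {4,6}:  v_{4} + v_{6} = 2·v_{2}  ⟹  sig = ⟨2 | 2⟩
  P = {2,4,7}:  v_{2} + v_{4} + v_{7} = v_{3}  ⟹  sig = ⟨3 | 1⟩
  P = {2,5,7}:  v_{2} + v_{5} + v_{7} = v_{6}  ⟹  sig = ⟨3 | 1⟩
  P = {4,5,7}:  v_{4} + v_{5} + v_{7} = v_{2}  ⟹  sig = ⟨3 | 1⟩
  P = {2,7,8}:  v_{2} + v_{7} + v_{8} = 2·v_{3}  ⟹  sig = ⟨3 | 2⟩

Signatures (|P|; sorted positive RHS coefficients), sorted:
{ ⟨2 | 0⟩,  ⟨2 | 1⟩,  ⟨2 | 1 1⟩ ×2,  ⟨2 | 1 2⟩ ×3,  ⟨2 | 1 3⟩,  ⟨2 | 2⟩ ×2,  ⟨3 | 1⟩ ×3,  ⟨3 | 2⟩ }


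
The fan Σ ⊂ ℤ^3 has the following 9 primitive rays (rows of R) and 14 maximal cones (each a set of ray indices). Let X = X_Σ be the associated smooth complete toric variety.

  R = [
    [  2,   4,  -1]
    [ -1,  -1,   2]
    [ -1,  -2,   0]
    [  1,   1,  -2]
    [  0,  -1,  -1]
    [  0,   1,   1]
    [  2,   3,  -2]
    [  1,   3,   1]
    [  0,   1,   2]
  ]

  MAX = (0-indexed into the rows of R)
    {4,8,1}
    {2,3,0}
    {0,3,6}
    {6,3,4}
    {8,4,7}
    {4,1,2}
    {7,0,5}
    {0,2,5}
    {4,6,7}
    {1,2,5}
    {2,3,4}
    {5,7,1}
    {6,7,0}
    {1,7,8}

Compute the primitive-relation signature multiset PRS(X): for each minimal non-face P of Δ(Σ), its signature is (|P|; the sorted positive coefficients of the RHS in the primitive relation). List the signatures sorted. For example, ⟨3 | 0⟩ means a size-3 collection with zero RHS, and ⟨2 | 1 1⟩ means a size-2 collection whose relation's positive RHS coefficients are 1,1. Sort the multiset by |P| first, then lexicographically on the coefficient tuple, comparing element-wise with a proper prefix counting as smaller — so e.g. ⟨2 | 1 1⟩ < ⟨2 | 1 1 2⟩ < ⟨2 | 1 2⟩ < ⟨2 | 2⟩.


The 16 primitive collections of Σ (r=9, n=3):

  P = {1,3}:  v_{1} + v_{3} = 0  so sig = ⟨2 | 0⟩
  P = {4,5}:  v_{4} + v_{5} = 0  so sig = ⟨2 | 0⟩
  P = {0,1}:  v_{0} + v_{1} = v_{7}  so sig = ⟨2 | 1⟩
  P = {0,4}:  v_{0} + v_{4} = v_{6}  so sig = ⟨2 | 1⟩
  P = {2,6}:  v_{2} + v_{6} = v_{3}  so sig = ⟨2 | 1⟩
  P = {2,7}:  v_{2} + v_{7} = v_{5}  so sig = ⟨2 | 1⟩
  P = {2,8}:  v_{2} + v_{8} = v_{1}  so sig = ⟨2 | 1⟩
  P = {3,7}:  v_{3} + v_{7} = v_{0}  so sig = ⟨2 | 1⟩
  P = {5,6}:  v_{5} + v_{6} = v_{0}  so sig = ⟨2 | 1⟩
  P = {1,6}:  v_{1} + v_{6} = v_{4} + v_{7}  so sig = ⟨2 | 1 1⟩
  P = {3,5}:  v_{3} + v_{5} = v_{0} + v_{2}  so sig = ⟨2 | 1 1⟩
  P = {3,8}:  v_{3} + v_{8} = v_{4} + v_{7}  so sig = ⟨2 | 1 1⟩
  P = {5,8}:  v_{5} + v_{8} = v_{1} + v_{7}  so sig = ⟨2 | 1 1⟩
  P = {0,8}:  v_{0} + v_{8} = v_{4} + 2·v_{7}  so sig = ⟨2 | 1 2⟩
  P = {6,8}:  v_{6} + v_{8} = 2·v_{4} + 2·v_{7}  so sig = ⟨2 | 2 2⟩
  P = {1,4,7}:  v_{1} + v_{4} + v_{7} = v_{8}  so sig = ⟨3 | 1⟩

Hence PRS(X_Σ) =
{ ⟨2 | 0⟩ ×2,  ⟨2 | 1⟩ ×7,  ⟨2 | 1 1⟩ ×4,  ⟨2 | 1 2⟩,  ⟨2 | 2 2⟩,  ⟨3 | 1⟩ }


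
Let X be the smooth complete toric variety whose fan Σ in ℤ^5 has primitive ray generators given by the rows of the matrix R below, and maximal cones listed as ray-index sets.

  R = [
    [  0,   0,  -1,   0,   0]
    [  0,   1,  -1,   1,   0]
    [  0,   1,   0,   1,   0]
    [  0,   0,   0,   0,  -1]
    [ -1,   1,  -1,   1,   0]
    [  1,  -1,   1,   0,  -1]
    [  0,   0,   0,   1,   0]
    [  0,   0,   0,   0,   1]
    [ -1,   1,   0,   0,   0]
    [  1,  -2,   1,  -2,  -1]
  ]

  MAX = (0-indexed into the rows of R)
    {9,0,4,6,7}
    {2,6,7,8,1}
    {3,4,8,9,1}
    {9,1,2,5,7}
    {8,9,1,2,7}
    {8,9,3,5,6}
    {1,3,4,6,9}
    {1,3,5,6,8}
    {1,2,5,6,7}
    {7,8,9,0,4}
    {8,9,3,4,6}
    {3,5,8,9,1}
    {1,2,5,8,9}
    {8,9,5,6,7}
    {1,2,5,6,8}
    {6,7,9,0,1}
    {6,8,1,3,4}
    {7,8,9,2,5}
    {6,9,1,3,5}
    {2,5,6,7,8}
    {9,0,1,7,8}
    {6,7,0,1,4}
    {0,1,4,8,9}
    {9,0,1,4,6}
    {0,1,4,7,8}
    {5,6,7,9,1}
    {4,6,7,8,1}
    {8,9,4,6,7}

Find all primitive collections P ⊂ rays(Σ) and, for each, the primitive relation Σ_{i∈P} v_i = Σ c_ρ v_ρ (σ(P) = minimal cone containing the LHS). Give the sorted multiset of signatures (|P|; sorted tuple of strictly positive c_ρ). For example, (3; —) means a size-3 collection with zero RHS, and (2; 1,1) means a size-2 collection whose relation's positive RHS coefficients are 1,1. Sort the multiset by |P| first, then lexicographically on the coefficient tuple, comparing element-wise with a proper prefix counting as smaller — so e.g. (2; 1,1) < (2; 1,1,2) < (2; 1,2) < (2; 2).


The 12 primitive collections of Σ (r=10, n=5):

  P = {3,7}:  v_{3} + v_{7} = 0  ⟹  sig = (2; —)
  P = {0,2}:  v_{0} + v_{2} = v_{1}  ⟹  sig = (2; 1)
  P = {4,5}:  v_{4} + v_{5} = v_{3} + v_{6}  ⟹  sig = (2; 1,1)
  P = {0,3}:  v_{0} + v_{3} = v_{1} + v_{4} + v_{9}  ⟹  sig = (2; 1,1,1)
  P = {0,5}:  v_{0} + v_{5} = v_{1} + v_{6} + v_{9}  ⟹  sig = (2; 1,1,1)
  P = {2,3}:  v_{2} + v_{3} = v_{1} + v_{5} + v_{8}  ⟹  sig = (2; 1,1,1)
  P = {2,4}:  v_{2} + v_{4} = v_{1} + v_{6} + v_{8}  ⟹  sig = (2; 1,1,1)
  P = {0,6,8}:  v_{0} + v_{6} + v_{8} = v_{4}  ⟹  sig = (3; 1)
  P = {2,6,9}:  v_{2} + v_{6} + v_{9} = v_{5}  ⟹  sig = (3; 1)
  P = {1,4,7,9}:  v_{1} + v_{4} + v_{7} + v_{9} = v_{0}  ⟹  sig = (4; 1)
  P = {1,5,7,8}:  v_{1} + v_{5} + v_{7} + v_{8} = v_{2}  ⟹  sig = (4; 1)
  P = {1,6,8,9}:  v_{1} + v_{6} + v_{8} + v_{9} = v_{3}  ⟹  sig = (4; 1)

Signatures (|P|; sorted positive RHS coefficients), sorted:
    |P|=2: 7 collections, coeffs (), (1), (1,1), (1,1,1), (1,1,1), (1,1,1), (1,1,1)
    |P|=3: 2 collections, coeffs (1), (1)
    |P|=4: 3 collections, coeffs (1), (1), (1)


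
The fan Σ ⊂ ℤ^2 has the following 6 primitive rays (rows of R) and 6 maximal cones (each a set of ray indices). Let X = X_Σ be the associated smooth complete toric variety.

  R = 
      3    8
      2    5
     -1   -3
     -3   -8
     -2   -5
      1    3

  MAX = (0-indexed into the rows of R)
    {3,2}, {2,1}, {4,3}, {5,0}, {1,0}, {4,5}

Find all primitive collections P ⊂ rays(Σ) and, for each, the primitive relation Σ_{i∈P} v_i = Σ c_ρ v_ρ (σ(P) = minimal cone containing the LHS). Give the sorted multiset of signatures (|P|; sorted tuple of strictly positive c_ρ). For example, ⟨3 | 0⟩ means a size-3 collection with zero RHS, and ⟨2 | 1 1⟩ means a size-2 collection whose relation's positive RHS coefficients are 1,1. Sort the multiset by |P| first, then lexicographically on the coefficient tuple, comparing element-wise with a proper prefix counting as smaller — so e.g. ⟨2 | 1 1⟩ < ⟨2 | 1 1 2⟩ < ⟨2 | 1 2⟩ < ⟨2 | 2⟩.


9 collections generate NE(X_Σ); each relation:

  P={0,3}:  v_{0} + v_{3} = 0  ⇒ sig = ⟨2 | 0⟩
  P={1,4}:  v_{1} + v_{4} = 0  ⇒ sig = ⟨2 | 0⟩
  P={2,5}:  v_{2} + v_{5} = 0  ⇒ sig = ⟨2 | 0⟩
  P={0,2}:  v_{0} + v_{2} = v_{1}  ⇒ sig = ⟨2 | 1⟩
  P={0,4}:  v_{0} + v_{4} = v_{5}  ⇒ sig = ⟨2 | 1⟩
  P={1,3}:  v_{1} + v_{3} = v_{2}  ⇒ sig = ⟨2 | 1⟩
  P={1,5}:  v_{1} + v_{5} = v_{0}  ⇒ sig = ⟨2 | 1⟩
  P={2,4}:  v_{2} + v_{4} = v_{3}  ⇒ sig = ⟨2 | 1⟩
  P={3,5}:  v_{3} + v_{5} = v_{4}  ⇒ sig = ⟨2 | 1⟩

Hence PRS(X_Σ) =
{ ⟨2 | 0⟩ ×3,  ⟨2 | 1⟩ ×6 }


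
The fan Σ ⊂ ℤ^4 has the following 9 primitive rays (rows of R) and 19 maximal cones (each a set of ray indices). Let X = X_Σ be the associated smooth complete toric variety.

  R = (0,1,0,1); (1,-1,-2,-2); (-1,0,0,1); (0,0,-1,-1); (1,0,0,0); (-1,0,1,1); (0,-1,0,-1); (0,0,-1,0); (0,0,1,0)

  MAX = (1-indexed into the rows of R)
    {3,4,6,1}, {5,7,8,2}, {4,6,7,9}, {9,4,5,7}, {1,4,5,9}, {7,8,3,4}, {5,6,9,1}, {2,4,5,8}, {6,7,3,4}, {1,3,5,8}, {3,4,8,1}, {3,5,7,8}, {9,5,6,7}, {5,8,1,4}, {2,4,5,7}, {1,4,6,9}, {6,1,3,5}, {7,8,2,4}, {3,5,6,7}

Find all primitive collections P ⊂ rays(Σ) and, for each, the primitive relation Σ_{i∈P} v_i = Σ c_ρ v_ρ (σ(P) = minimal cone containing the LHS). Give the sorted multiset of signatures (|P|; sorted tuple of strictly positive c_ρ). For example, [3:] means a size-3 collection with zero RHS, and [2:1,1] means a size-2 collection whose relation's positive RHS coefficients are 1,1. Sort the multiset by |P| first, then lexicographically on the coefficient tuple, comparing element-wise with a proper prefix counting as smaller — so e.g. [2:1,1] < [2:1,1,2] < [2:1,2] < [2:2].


Minimal non-faces — 11 found among 9 rays, 19 max cones:

  {1,7}:  v_{1} + v_{7} = 0  ⇒ sig = [2:]
  {8,9}:  v_{8} + v_{9} = 0  ⇒ sig = [2:]
  {3,9}:  v_{3} + v_{9} = v_{6}  ⇒ sig = [2:1]
  {6,8}:  v_{6} + v_{8} = v_{3}  ⇒ sig = [2:1]
  {2,6}:  v_{2} + v_{6} = v_{7} + v_{8}  ⇒ sig = [2:1,1]
  {1,2}:  v_{1} + v_{2} = v_{4} + v_{5} + v_{8}  ⇒ sig = [2:1,1,1]
  {2,9}:  v_{2} + v_{9} = v_{4} + v_{5} + v_{7}  ⇒ sig = [2:1,1,1]
  {2,3}:  v_{2} + v_{3} = v_{7} + 2·v_{8}  ⇒ sig = [2:1,2]
  {4,5,6}:  v_{4} + v_{5} + v_{6} = 0  ⇒ sig = [3:]
  {3,4,5}:  v_{3} + v_{4} + v_{5} = v_{8}  ⇒ sig = [3:1]
  {4,5,7,8}:  v_{4} + v_{5} + v_{7} + v_{8} = v_{2}  ⇒ sig = [4:1]

so the primitive-relation signature multiset is
{ [2:] ×2,  [2:1] ×2,  [2:1,1],  [2:1,1,1] ×2,  [2:1,2],  [3:],  [3:1],  [4:1] }


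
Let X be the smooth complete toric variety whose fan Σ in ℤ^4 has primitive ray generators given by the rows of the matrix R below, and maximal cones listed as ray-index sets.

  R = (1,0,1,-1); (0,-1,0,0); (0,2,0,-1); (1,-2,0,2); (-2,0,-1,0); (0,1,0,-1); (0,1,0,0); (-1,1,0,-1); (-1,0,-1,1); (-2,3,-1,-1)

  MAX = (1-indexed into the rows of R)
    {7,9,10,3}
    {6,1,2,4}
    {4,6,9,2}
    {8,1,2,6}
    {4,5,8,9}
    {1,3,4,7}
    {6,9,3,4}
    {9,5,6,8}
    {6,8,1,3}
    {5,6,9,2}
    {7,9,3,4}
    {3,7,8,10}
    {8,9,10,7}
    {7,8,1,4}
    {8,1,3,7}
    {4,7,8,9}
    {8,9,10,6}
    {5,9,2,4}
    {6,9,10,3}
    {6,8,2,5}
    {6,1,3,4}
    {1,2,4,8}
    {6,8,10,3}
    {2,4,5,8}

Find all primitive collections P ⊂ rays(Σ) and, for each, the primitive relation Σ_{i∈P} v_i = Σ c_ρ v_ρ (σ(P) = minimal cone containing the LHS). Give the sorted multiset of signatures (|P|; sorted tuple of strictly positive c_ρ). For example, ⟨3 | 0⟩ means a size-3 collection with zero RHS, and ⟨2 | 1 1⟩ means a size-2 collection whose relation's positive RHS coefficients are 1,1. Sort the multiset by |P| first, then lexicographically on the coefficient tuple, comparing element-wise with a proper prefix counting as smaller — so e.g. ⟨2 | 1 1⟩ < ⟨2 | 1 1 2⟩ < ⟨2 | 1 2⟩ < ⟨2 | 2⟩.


16 minimal non-faces of Δ(Σ) (on 10 rays):

  P = {1,9}:  v_{1} + v_{9} = 0  so sig = ⟨2 | 0⟩
  P = {2,7}:  v_{2} + v_{7} = 0  so sig = ⟨2 | 0⟩
  P = {2,3}:  v_{2} + v_{3} = v_{6}  so sig = ⟨2 | 1⟩
  P = {6,7}:  v_{6} + v_{7} = v_{3}  so sig = ⟨2 | 1⟩
  P = {1,5}:  v_{1} + v_{5} = v_{2} + v_{8}  so sig = ⟨2 | 1 1⟩
  P = {1,10}:  v_{1} + v_{10} = v_{3} + v_{8}  so sig = ⟨2 | 1 1⟩
  P = {4,10}:  v_{4} + v_{10} = v_{7} + v_{9}  so sig = ⟨2 | 1 1⟩
  P = {5,7}:  v_{5} + v_{7} = v_{8} + v_{9}  so sig = ⟨2 | 1 1⟩
  P = {2,10}:  v_{2} + v_{10} = v_{6} + v_{8} + v_{9}  so sig = ⟨2 | 1 1 1⟩
  P = {3,5}:  v_{3} + v_{5} = v_{6} + v_{8} + v_{9}  so sig = ⟨2 | 1 1 1⟩
  P = {5,10}:  v_{5} + v_{10} = v_{6} + 2·v_{8} + 2·v_{9}  so sig = ⟨2 | 1 2 2⟩
  P = {4,6,8}:  v_{4} + v_{6} + v_{8} = 0  so sig = ⟨3 | 0⟩
  P = {2,8,9}:  v_{2} + v_{8} + v_{9} = v_{5}  so sig = ⟨3 | 1⟩
  P = {3,4,8}:  v_{3} + v_{4} + v_{8} = v_{7}  so sig = ⟨3 | 1⟩
  P = {3,8,9}:  v_{3} + v_{8} + v_{9} = v_{10}  so sig = ⟨3 | 1⟩
  P = {4,5,6}:  v_{4} + v_{5} + v_{6} = v_{2} + v_{9}  so sig = ⟨3 | 1 1⟩

Hence PRS(X_Σ) =
{ ⟨2 | 0⟩ ×2,  ⟨2 | 1⟩ ×2,  ⟨2 | 1 1⟩ ×4,  ⟨2 | 1 1 1⟩ ×2,  ⟨2 | 1 2 2⟩,  ⟨3 | 0⟩,  ⟨3 | 1⟩ ×3,  ⟨3 | 1 1⟩ }


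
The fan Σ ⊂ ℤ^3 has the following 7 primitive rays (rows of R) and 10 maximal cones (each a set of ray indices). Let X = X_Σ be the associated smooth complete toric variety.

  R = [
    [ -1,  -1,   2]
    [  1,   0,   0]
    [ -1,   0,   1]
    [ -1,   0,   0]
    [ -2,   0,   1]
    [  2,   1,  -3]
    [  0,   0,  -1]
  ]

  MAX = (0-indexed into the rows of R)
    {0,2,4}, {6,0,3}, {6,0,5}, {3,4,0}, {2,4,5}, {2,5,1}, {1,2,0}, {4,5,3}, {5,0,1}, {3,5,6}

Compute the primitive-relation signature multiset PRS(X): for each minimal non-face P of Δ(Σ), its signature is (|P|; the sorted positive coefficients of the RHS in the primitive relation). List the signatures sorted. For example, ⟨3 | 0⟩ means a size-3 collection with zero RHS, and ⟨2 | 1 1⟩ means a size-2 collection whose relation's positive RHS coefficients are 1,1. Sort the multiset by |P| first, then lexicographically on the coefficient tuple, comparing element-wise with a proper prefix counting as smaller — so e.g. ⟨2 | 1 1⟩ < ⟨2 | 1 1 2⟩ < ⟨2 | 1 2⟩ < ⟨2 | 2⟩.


9 minimal non-faces of Δ(Σ) (on 7 rays):

  P = {1,3}:  v_{1} + v_{3} = 0 — sig = ⟨2 | 0⟩
  P = {1,4}:  v_{1} + v_{4} = v_{2} — sig = ⟨2 | 1⟩
  P = {2,3}:  v_{2} + v_{3} = v_{4} — sig = ⟨2 | 1⟩
  P = {2,6}:  v_{2} + v_{6} = v_{3} — sig = ⟨2 | 1⟩
  P = {1,6}:  v_{1} + v_{6} = v_{0} + v_{5} — sig = ⟨2 | 1 1⟩
  P = {4,6}:  v_{4} + v_{6} = 2·v_{3} — sig = ⟨2 | 2⟩
  P = {0,2,5}:  v_{0} + v_{2} + v_{5} = 0 — sig = ⟨3 | 0⟩
  P = {0,3,5}:  v_{0} + v_{3} + v_{5} = v_{6} — sig = ⟨3 | 1⟩
  P = {0,4,5}:  v_{0} + v_{4} + v_{5} = v_{3} — sig = ⟨3 | 1⟩

Sorted signature multiset PRS(X):
{ ⟨2 | 0⟩,  ⟨2 | 1⟩ ×3,  ⟨2 | 1 1⟩,  ⟨2 | 2⟩,  ⟨3 | 0⟩,  ⟨3 | 1⟩ ×2 }


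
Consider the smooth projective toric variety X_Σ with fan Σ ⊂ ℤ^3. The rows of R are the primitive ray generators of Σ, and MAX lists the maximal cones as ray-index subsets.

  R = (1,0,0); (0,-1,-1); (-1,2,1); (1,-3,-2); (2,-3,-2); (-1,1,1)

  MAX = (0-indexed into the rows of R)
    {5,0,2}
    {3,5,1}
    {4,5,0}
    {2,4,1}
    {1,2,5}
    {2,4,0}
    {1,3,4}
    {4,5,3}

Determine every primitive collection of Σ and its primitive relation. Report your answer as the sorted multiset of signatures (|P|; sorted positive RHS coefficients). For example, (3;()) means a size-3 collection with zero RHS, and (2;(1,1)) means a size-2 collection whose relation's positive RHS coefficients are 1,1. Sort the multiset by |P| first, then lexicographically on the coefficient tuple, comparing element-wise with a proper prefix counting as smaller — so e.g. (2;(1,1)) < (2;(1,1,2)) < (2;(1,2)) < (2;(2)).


Σ has 5 primitive collections:

  P={0,3}:  v_{0} + v_{3} = v_{4}  ⟹  sig = (2;(1))
  P={2,3}:  v_{2} + v_{3} = v_{1}  ⟹  sig = (2;(1))
  P={0,1}:  v_{0} + v_{1} = v_{2} + v_{4}  ⟹  sig = (2;(1,1))
  P={2,4,5}:  v_{2} + v_{4} + v_{5} = 0  ⟹  sig = (3;())
  P={1,4,5}:  v_{1} + v_{4} + v_{5} = v_{3}  ⟹  sig = (3;(1))

Signatures (|P|; sorted positive RHS coefficients), sorted:
[(2;(1)), (2;(1)), (2;(1,1)), (3;()), (3;(1))]


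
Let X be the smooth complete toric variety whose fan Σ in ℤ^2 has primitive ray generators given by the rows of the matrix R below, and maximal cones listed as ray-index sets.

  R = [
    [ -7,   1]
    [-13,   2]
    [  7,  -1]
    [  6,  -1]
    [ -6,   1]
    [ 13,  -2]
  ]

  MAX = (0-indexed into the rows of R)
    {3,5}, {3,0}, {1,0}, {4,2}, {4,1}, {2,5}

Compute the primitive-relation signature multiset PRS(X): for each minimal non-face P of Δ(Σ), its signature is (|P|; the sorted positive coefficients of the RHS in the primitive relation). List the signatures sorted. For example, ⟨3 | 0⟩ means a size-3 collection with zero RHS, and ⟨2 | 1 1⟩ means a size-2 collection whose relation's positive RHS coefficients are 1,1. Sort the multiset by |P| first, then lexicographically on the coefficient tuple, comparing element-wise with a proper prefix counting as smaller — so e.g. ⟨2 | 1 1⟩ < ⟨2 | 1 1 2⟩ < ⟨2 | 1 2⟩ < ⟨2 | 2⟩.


Δ(Σ) — 6 vertices, 9 min non-faces:

  {0,2}:  v_{0} + v_{2} = 0 ; sig = ⟨2 | 0⟩
  {1,5}:  v_{1} + v_{5} = 0 ; sig = ⟨2 | 0⟩
  {3,4}:  v_{3} + v_{4} = 0 ; sig = ⟨2 | 0⟩
  {0,4}:  v_{0} + v_{4} = v_{1} ; sig = ⟨2 | 1⟩
  {0,5}:  v_{0} + v_{5} = v_{3} ; sig = ⟨2 | 1⟩
  {1,2}:  v_{1} + v_{2} = v_{4} ; sig = ⟨2 | 1⟩
  {1,3}:  v_{1} + v_{3} = v_{0} ; sig = ⟨2 | 1⟩
  {2,3}:  v_{2} + v_{3} = v_{5} ; sig = ⟨2 | 1⟩
  {4,5}:  v_{4} + v_{5} = v_{2} ; sig = ⟨2 | 1⟩

so the primitive-relation signature multiset is
    |P|=2: 9 collections, coeffs (), (), (), (1), (1), (1), (1), (1), (1)
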